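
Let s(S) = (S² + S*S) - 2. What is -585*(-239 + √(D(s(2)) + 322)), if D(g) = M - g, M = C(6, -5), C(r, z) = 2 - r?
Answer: 139815 - 1170*√78 ≈ 1.2948e+5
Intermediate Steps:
M = -4 (M = 2 - 1*6 = 2 - 6 = -4)
s(S) = -2 + 2*S² (s(S) = (S² + S²) - 2 = 2*S² - 2 = -2 + 2*S²)
D(g) = -4 - g
-585*(-239 + √(D(s(2)) + 322)) = -585*(-239 + √((-4 - (-2 + 2*2²)) + 322)) = -585*(-239 + √((-4 - (-2 + 2*4)) + 322)) = -585*(-239 + √((-4 - (-2 + 8)) + 322)) = -585*(-239 + √((-4 - 1*6) + 322)) = -585*(-239 + √((-4 - 6) + 322)) = -585*(-239 + √(-10 + 322)) = -585*(-239 + √312) = -585*(-239 + 2*√78) = 139815 - 1170*√78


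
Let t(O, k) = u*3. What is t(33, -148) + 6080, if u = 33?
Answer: 6179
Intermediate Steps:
t(O, k) = 99 (t(O, k) = 33*3 = 99)
t(33, -148) + 6080 = 99 + 6080 = 6179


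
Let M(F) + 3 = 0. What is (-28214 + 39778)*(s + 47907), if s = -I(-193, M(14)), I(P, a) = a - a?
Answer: 553996548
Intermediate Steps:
M(F) = -3 (M(F) = -3 + 0 = -3)
I(P, a) = 0
s = 0 (s = -1*0 = 0)
(-28214 + 39778)*(s + 47907) = (-28214 + 39778)*(0 + 47907) = 11564*47907 = 553996548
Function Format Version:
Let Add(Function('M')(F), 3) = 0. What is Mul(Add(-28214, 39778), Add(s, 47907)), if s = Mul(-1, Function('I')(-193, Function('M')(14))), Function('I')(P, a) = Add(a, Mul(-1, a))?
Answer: 553996548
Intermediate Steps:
Function('M')(F) = -3 (Function('M')(F) = Add(-3, 0) = -3)
Function('I')(P, a) = 0
s = 0 (s = Mul(-1, 0) = 0)
Mul(Add(-28214, 39778), Add(s, 47907)) = Mul(Add(-28214, 39778), Add(0, 47907)) = Mul(11564, 47907) = 553996548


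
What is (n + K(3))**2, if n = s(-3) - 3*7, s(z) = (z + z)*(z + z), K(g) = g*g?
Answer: 576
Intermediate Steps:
K(g) = g**2
s(z) = 4*z**2 (s(z) = (2*z)*(2*z) = 4*z**2)
n = 15 (n = 4*(-3)**2 - 3*7 = 4*9 - 21 = 36 - 21 = 15)
(n + K(3))**2 = (15 + 3**2)**2 = (15 + 9)**2 = 24**2 = 576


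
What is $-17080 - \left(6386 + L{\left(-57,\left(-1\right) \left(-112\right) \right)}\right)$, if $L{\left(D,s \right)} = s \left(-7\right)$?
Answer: $-22682$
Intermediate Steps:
$L{\left(D,s \right)} = - 7 s$
$-17080 - \left(6386 + L{\left(-57,\left(-1\right) \left(-112\right) \right)}\right) = -17080 - \left(6386 - 7 \left(\left(-1\right) \left(-112\right)\right)\right) = -17080 - \left(6386 - 784\right) = -17080 - 5602 = -22682$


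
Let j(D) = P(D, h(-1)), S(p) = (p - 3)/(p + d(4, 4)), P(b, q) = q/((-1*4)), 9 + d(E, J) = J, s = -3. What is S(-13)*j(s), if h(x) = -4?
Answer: 8/9 ≈ 0.88889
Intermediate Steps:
d(E, J) = -9 + J
P(b, q) = -q/4 (P(b, q) = q/(-4) = q*(-¼) = -q/4)
S(p) = (-3 + p)/(-5 + p) (S(p) = (p - 3)/(p + (-9 + 4)) = (-3 + p)/(p - 5) = (-3 + p)/(-5 + p))
j(D) = 1 (j(D) = -¼*(-4) = 1)
S(-13)*j(s) = ((-3 - 13)/(-5 - 13))*1 = (-16/(-18))*1 = -1/18*(-16)*1 = (8/9)*1 = 8/9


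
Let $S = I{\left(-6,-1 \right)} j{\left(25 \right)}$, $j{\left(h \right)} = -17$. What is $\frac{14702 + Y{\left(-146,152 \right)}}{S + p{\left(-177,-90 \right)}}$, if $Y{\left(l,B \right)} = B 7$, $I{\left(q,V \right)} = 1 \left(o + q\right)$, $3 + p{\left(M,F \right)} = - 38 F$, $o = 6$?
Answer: $\frac{15766}{3417} \approx 4.614$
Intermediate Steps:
$p{\left(M,F \right)} = -3 - 38 F$
$I{\left(q,V \right)} = 6 + q$ ($I{\left(q,V \right)} = 1 \left(6 + q\right) = 6 + q$)
$Y{\left(l,B \right)} = 7 B$
$S = 0$ ($S = \left(6 - 6\right) \left(-17\right) = 0 \left(-17\right) = 0$)
$\frac{14702 + Y{\left(-146,152 \right)}}{S + p{\left(-177,-90 \right)}} = \frac{14702 + 7 \cdot 152}{0 - -3417} = \frac{14702 + 1064}{0 + \left(-3 + 3420\right)} = \frac{15766}{0 + 3417} = \frac{15766}{3417}$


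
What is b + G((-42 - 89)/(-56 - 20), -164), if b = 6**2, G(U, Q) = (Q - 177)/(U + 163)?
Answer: 424768/12519 ≈ 33.930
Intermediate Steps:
G(U, Q) = (-177 + Q)/(163 + U)
b = 36
b + G((-42 - 89)/(-56 - 20), -164) = 36 + (-177 - 164)/(163 + (-42 - 89)/(-56 - 20)) = 36 - 341/(163 - 131/(-76)) = 36 - 341/(163 - 131*(-1/76)) = 36 - 341/(163 + 131/76) = 36 - 341/(12519/76) = 36 + (76/12519)*(-341) = 36 - 25916/12519 = 424768/12519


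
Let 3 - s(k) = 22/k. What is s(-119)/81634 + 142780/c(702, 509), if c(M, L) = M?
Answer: 693514432969/3409770546 ≈ 203.39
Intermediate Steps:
s(k) = 3 - 22/k
s(-119)/81634 + 142780/c(702, 509) = (3 - 22/(-119))/81634 + 142780/702 = (3 - 22*(-1/119))*(1/81634) + 142780*(1/702) = (3 + 22/119)*(1/81634) + 71390/351 = (379/119)*(1/81634) + 71390/351 = 379/9714446 + 71390/351 = 693514432969/3409770546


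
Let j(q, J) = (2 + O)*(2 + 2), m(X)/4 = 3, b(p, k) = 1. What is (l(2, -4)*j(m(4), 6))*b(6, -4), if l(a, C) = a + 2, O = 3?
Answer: 80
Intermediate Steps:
l(a, C) = 2 + a
m(X) = 12 (m(X) = 4*3 = 12)
j(q, J) = 20 (j(q, J) = (2 + 3)*(2 + 2) = 5*4 = 20)
(l(2, -4)*j(m(4), 6))*b(6, -4) = ((2 + 2)*20)*1 = (4*20)*1 = 80*1 = 80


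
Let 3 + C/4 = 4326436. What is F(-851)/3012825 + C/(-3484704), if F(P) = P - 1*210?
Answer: -1448412202329/291633425800 ≈ -4.9666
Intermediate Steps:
F(P) = -210 + P (F(P) = P - 210 = -210 + P)
C = 17305732 (C = -12 + 4*4326436 = -12 + 17305744 = 17305732)
F(-851)/3012825 + C/(-3484704) = (-210 - 851)/3012825 + 17305732/(-3484704) = -1061*1/3012825 + 17305732*(-1/3484704) = -1061/3012825 - 4326433/871176 = -1448412202329/291633425800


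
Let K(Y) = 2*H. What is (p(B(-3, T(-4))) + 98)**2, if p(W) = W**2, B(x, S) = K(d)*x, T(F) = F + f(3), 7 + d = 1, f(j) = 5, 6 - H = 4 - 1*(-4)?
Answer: 58564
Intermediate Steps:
H = -2 (H = 6 - (4 - 1*(-4)) = 6 - (4 + 4) = 6 - 1*8 = 6 - 8 = -2)
d = -6 (d = -7 + 1 = -6)
K(Y) = -4 (K(Y) = 2*(-2) = -4)
T(F) = 5 + F (T(F) = F + 5 = 5 + F)
B(x, S) = -4*x
(p(B(-3, T(-4))) + 98)**2 = ((-4*(-3))**2 + 98)**2 = (12**2 + 98)**2 = (144 + 98)**2 = 242**2 = 58564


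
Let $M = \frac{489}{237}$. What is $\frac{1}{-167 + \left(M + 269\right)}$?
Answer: $\frac{79}{8221} \approx 0.0096095$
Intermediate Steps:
$M = \frac{163}{79}$ ($M = 489 \cdot \frac{1}{237} = \frac{163}{79} \approx 2.0633$)
$\frac{1}{-167 + \left(M + 269\right)} = \frac{1}{-167 + \left(\frac{163}{79} + 269\right)} = \frac{1}{-167 + \frac{21414}{79}} = \frac{1}{\frac{8221}{79}} = \frac{79}{8221}$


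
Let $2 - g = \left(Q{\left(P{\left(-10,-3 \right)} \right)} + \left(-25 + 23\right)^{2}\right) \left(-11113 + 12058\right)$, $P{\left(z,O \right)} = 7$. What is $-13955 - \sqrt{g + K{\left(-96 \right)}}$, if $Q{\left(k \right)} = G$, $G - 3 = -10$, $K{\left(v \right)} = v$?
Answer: $-13955 - \sqrt{2741} \approx -14007.0$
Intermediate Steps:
$G = -7$ ($G = 3 - 10 = -7$)
$Q{\left(k \right)} = -7$
$g = 2837$ ($g = 2 - \left(-7 + \left(-25 + 23\right)^{2}\right) \left(-11113 + 12058\right) = 2 - \left(-7 + \left(-2\right)^{2}\right) 945 = 2 - \left(-7 + 4\right) 945 = 2 - \left(-3\right) 945 = 2 - -2835 = 2 + 2835 = 2837$)
$-13955 - \sqrt{g + K{\left(-96 \right)}} = -13955 - \sqrt{2837 - 96} = -13955 - \sqrt{2741}$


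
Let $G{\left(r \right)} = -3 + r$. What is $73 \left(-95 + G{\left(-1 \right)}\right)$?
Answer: $-7227$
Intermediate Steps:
$73 \left(-95 + G{\left(-1 \right)}\right) = 73 \left(-95 - 4\right) = 73 \left(-99\right) = -7227$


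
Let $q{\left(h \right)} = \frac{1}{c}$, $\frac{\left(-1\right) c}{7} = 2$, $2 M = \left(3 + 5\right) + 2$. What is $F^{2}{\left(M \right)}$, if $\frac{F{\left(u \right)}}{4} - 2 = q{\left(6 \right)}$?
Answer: $\frac{2916}{49} \approx 59.51$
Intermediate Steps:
$M = 5$ ($M = \frac{\left(3 + 5\right) + 2}{2} = \frac{8 + 2}{2} = \frac{1}{2} \cdot 10 = 5$)
$c = -14$ ($c = \left(-7\right) 2 = -14$)
$q{\left(h \right)} = - \frac{1}{14}$ ($q{\left(h \right)} = \frac{1}{-14} = - \frac{1}{14}$)
$F{\left(u \right)} = \frac{54}{7}$ ($F{\left(u \right)} = 8 + 4 \left(- \frac{1}{14}\right) = 8 - \frac{2}{7} = \frac{54}{7}$)
$F^{2}{\left(M \right)} = \left(\frac{54}{7}\right)^{2} = \frac{2916}{49}$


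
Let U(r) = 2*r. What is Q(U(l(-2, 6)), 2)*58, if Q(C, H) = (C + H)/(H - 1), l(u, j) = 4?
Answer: 580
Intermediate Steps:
Q(C, H) = (C + H)/(-1 + H)
Q(U(l(-2, 6)), 2)*58 = ((2*4 + 2)/(-1 + 2))*58 = ((8 + 2)/1)*58 = (1*10)*58 = 10*58 = 580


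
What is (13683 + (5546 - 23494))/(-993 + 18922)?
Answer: -4265/17929 ≈ -0.23788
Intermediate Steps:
(13683 + (5546 - 23494))/(-993 + 18922) = (13683 - 17948)/17929 = -4265*1/17929 = -4265/17929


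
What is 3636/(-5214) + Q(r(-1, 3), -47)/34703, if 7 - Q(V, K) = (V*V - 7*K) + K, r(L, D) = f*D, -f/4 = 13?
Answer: -42416977/30156907 ≈ -1.4065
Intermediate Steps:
f = -52 (f = -4*13 = -52)
r(L, D) = -52*D
Q(V, K) = 7 - V**2 + 6*K (Q(V, K) = 7 - ((V*V - 7*K) + K) = 7 - ((V**2 - 7*K) + K) = 7 - (V**2 - 6*K) = 7 + (-V**2 + 6*K) = 7 - V**2 + 6*K)
3636/(-5214) + Q(r(-1, 3), -47)/34703 = 3636/(-5214) + (7 - (-52*3)**2 + 6*(-47))/34703 = 3636*(-1/5214) + (7 - 1*(-156)**2 - 282)*(1/34703) = -606/869 + (7 - 1*24336 - 282)*(1/34703) = -606/869 + (7 - 24336 - 282)*(1/34703) = -606/869 - 24611*1/34703 = -606/869 - 24611/34703 = -42416977/30156907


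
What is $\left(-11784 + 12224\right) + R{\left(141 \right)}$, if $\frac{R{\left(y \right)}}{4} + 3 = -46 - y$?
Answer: $-320$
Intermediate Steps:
$R{\left(y \right)} = -196 - 4 y$ ($R{\left(y \right)} = -12 + 4 \left(-46 - y\right) = -12 - \left(184 + 4 y\right) = -196 - 4 y$)
$\left(-11784 + 12224\right) + R{\left(141 \right)} = \left(-11784 + 12224\right) - 760 = 440 - 760 = -320$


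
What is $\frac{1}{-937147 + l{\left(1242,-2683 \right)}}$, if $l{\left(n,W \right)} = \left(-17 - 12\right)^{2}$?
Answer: $- \frac{1}{936306} \approx -1.068 \cdot 10^{-6}$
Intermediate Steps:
$l{\left(n,W \right)} = 841$ ($l{\left(n,W \right)} = \left(-29\right)^{2} = 841$)
$\frac{1}{-937147 + l{\left(1242,-2683 \right)}} = \frac{1}{-937147 + 841} = \frac{1}{-936306} = - \frac{1}{936306}$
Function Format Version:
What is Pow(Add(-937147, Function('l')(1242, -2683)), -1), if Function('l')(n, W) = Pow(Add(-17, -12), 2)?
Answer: Rational(-1, 936306) ≈ -1.0680e-6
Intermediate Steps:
Function('l')(n, W) = 841 (Function('l')(n, W) = Pow(-29, 2) = 841)
Pow(Add(-937147, Function('l')(1242, -2683)), -1) = Pow(Add(-937147, 841), -1) = Pow(-936306, -1) = Rational(-1, 936306)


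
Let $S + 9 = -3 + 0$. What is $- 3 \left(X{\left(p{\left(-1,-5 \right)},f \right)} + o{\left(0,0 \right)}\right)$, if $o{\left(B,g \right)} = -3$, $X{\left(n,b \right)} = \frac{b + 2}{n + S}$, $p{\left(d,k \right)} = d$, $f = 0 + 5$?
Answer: $\frac{138}{13} \approx 10.615$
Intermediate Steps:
$f = 5$
$S = -12$ ($S = -9 + \left(-3 + 0\right) = -9 - 3 = -12$)
$X{\left(n,b \right)} = \frac{2 + b}{-12 + n}$ ($X{\left(n,b \right)} = \frac{b + 2}{n - 12} = \frac{2 + b}{-12 + n}$)
$- 3 \left(X{\left(p{\left(-1,-5 \right)},f \right)} + o{\left(0,0 \right)}\right) = - 3 \left(\frac{2 + 5}{-12 - 1} - 3\right) = - 3 \left(\frac{1}{-13} \cdot 7 - 3\right) = - 3 \left(\left(- \frac{1}{13}\right) 7 - 3\right) = - 3 \left(- \frac{7}{13} - 3\right) = \left(-3\right) \left(- \frac{46}{13}\right) = \frac{138}{13}$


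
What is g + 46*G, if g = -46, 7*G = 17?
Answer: 460/7 ≈ 65.714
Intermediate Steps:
G = 17/7 (G = (⅐)*17 = 17/7 ≈ 2.4286)
g + 46*G = -46 + 46*(17/7) = -46 + 782/7 = 460/7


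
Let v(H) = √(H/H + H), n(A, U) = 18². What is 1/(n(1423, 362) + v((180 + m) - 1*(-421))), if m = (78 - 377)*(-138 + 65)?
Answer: 324/82547 - √22429/82547 ≈ 0.0021108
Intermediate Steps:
n(A, U) = 324
m = 21827 (m = -299*(-73) = 21827)
v(H) = √(1 + H)
1/(n(1423, 362) + v((180 + m) - 1*(-421))) = 1/(324 + √(1 + ((180 + 21827) - 1*(-421)))) = 1/(324 + √(1 + (22007 + 421))) = 1/(324 + √(1 + 22428)) = 1/(324 + √22429)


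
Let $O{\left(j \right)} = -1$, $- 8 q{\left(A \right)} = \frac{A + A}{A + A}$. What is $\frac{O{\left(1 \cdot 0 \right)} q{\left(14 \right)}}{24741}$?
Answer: $\frac{1}{197928} \approx 5.0523 \cdot 10^{-6}$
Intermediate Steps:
$q{\left(A \right)} = - \frac{1}{8}$ ($q{\left(A \right)} = - \frac{\left(A + A\right) \frac{1}{A + A}}{8} = - \frac{2 A \frac{1}{2 A}}{8} = \left(- \frac{1}{8}\right) 1 = - \frac{1}{8}$)
$\frac{O{\left(1 \cdot 0 \right)} q{\left(14 \right)}}{24741} = \frac{\left(-1\right) \left(- \frac{1}{8}\right)}{24741} = \frac{1}{8} \cdot \frac{1}{24741} = \frac{1}{197928}$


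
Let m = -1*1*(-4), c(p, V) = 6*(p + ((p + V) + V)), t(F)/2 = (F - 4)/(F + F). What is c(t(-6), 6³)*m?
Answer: 10448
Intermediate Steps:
t(F) = (-4 + F)/F (t(F) = 2*((F - 4)/(F + F)) = 2*((-4 + F)/((2*F))) = 2*((-4 + F)*(1/(2*F))) = 2*((-4 + F)/(2*F)) = (-4 + F)/F)
c(p, V) = 12*V + 12*p (c(p, V) = 6*(p + ((V + p) + V)) = 6*(p + (p + 2*V)) = 6*(2*V + 2*p) = 12*V + 12*p)
m = 4 (m = -1*(-4) = 4)
c(t(-6), 6³)*m = (12*6³ + 12*((-4 - 6)/(-6)))*4 = (12*216 + 12*(-⅙*(-10)))*4 = (2592 + 12*(5/3))*4 = (2592 + 20)*4 = 2612*4 = 10448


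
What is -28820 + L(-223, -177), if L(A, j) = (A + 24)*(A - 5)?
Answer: 16552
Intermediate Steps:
L(A, j) = (-5 + A)*(24 + A) (L(A, j) = (24 + A)*(-5 + A) = (-5 + A)*(24 + A))
-28820 + L(-223, -177) = -28820 + (-120 + (-223)**2 + 19*(-223)) = -28820 + (-120 + 49729 - 4237) = -28820 + 45372 = 16552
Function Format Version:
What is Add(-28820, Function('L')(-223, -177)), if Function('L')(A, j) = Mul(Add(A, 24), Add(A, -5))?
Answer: 16552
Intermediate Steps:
Function('L')(A, j) = Mul(Add(-5, A), Add(24, A)) (Function('L')(A, j) = Mul(Add(24, A), Add(-5, A)) = Mul(Add(-5, A), Add(24, A)))
Add(-28820, Function('L')(-223, -177)) = Add(-28820, Add(-120, Pow(-223, 2), Mul(19, -223))) = Add(-28820, Add(-120, 49729, -4237)) = Add(-28820, 45372) = 16552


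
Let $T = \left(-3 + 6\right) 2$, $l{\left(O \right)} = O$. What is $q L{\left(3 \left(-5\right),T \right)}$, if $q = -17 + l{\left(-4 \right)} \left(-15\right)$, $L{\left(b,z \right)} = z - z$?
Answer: $0$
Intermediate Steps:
$T = 6$ ($T = 3 \cdot 2 = 6$)
$L{\left(b,z \right)} = 0$
$q = 43$ ($q = -17 - -60 = -17 + 60 = 43$)
$q L{\left(3 \left(-5\right),T \right)} = 43 \cdot 0 = 0$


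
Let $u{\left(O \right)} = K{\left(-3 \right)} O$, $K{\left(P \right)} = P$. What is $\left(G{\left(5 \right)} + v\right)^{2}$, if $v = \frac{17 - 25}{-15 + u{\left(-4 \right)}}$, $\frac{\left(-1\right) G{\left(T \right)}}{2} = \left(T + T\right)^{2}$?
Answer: $\frac{350464}{9} \approx 38940.0$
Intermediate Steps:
$G{\left(T \right)} = - 8 T^{2}$ ($G{\left(T \right)} = - 2 \left(T + T\right)^{2} = - 2 \left(2 T\right)^{2} = - 2 \cdot 4 T^{2} = - 8 T^{2}$)
$u{\left(O \right)} = - 3 O$
$v = \frac{8}{3}$ ($v = \frac{17 - 25}{-15 - -12} = - \frac{8}{-15 + 12} = - \frac{8}{-3} = \left(-8\right) \left(- \frac{1}{3}\right) = \frac{8}{3} \approx 2.6667$)
$\left(G{\left(5 \right)} + v\right)^{2} = \left(- 8 \cdot 5^{2} + \frac{8}{3}\right)^{2} = \left(\left(-8\right) 25 + \frac{8}{3}\right)^{2} = \left(-200 + \frac{8}{3}\right)^{2} = \left(- \frac{592}{3}\right)^{2} = \frac{350464}{9}$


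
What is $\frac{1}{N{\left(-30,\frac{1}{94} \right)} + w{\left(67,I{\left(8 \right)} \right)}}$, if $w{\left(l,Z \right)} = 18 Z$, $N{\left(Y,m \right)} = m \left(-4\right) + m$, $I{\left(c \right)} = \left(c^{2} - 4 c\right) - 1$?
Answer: $\frac{94}{52449} \approx 0.0017922$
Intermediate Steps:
$I{\left(c \right)} = -1 + c^{2} - 4 c$
$N{\left(Y,m \right)} = - 3 m$ ($N{\left(Y,m \right)} = - 4 m + m = - 3 m$)
$\frac{1}{N{\left(-30,\frac{1}{94} \right)} + w{\left(67,I{\left(8 \right)} \right)}} = \frac{1}{- \frac{3}{94} + 18 \left(-1 + 8^{2} - 32\right)} = \frac{1}{\left(-3\right) \frac{1}{94} + 18 \left(-1 + 64 - 32\right)} = \frac{1}{- \frac{3}{94} + 18 \cdot 31} = \frac{1}{- \frac{3}{94} + 558} = \frac{1}{\frac{52449}{94}} = \frac{94}{52449}$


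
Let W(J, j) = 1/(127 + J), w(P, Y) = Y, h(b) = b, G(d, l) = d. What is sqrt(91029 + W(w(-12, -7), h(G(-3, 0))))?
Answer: sqrt(327704430)/60 ≈ 301.71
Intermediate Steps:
sqrt(91029 + W(w(-12, -7), h(G(-3, 0)))) = sqrt(91029 + 1/(127 - 7)) = sqrt(91029 + 1/120) = sqrt(10923481/120) = sqrt(327704430)/60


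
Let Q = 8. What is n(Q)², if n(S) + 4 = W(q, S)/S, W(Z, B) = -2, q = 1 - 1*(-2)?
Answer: 289/16 ≈ 18.063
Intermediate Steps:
q = 3 (q = 1 + 2 = 3)
n(S) = -4 - 2/S
n(Q)² = (-4 - 2/8)² = (-4 - 2*⅛)² = (-4 - ¼)² = (-17/4)² = 289/16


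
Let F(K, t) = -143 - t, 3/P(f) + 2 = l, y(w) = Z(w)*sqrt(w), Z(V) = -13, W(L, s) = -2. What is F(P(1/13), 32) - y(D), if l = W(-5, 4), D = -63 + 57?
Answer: -175 + 13*I*sqrt(6) ≈ -175.0 + 31.843*I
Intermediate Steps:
D = -6
y(w) = -13*sqrt(w)
l = -2
P(f) = -3/4 (P(f) = 3/(-2 - 2) = 3/(-4) = 3*(-1/4) = -3/4)
F(P(1/13), 32) - y(D) = (-143 - 1*32) - (-13)*sqrt(-6) = (-143 - 32) - (-13)*I*sqrt(6) = -175 - (-13)*I*sqrt(6) = -175 + 13*I*sqrt(6)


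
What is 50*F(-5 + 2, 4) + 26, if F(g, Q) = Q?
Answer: 226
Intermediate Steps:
50*F(-5 + 2, 4) + 26 = 50*4 + 26 = 200 + 26 = 226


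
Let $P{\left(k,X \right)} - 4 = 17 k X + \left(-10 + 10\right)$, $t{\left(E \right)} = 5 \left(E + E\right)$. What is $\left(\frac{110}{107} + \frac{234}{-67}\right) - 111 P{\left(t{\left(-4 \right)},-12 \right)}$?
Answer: $- \frac{6496594144}{7169} \approx -9.0621 \cdot 10^{5}$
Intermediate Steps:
$t{\left(E \right)} = 10 E$ ($t{\left(E \right)} = 5 \cdot 2 E = 10 E$)
$P{\left(k,X \right)} = 4 + 17 X k$ ($P{\left(k,X \right)} = 4 + \left(17 k X + \left(-10 + 10\right)\right) = 4 + \left(17 X k + 0\right) = 4 + 17 X k$)
$\left(\frac{110}{107} + \frac{234}{-67}\right) - 111 P{\left(t{\left(-4 \right)},-12 \right)} = \left(\frac{110}{107} + \frac{234}{-67}\right) - 111 \left(4 + 17 \left(-12\right) 10 \left(-4\right)\right) = \left(110 \cdot \frac{1}{107} + 234 \left(- \frac{1}{67}\right)\right) - 111 \left(4 + 17 \left(-12\right) \left(-40\right)\right) = \left(\frac{110}{107} - \frac{234}{67}\right) - 111 \left(4 + 8160\right) = - \frac{17668}{7169} - 906204 = - \frac{6496594144}{7169}$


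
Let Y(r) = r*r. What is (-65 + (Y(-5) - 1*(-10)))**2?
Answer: 900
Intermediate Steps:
Y(r) = r**2
(-65 + (Y(-5) - 1*(-10)))**2 = (-65 + ((-5)**2 - 1*(-10)))**2 = (-65 + (25 + 10))**2 = (-65 + 35)**2 = (-30)**2 = 900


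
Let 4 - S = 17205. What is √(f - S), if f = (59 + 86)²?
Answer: √38226 ≈ 195.51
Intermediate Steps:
S = -17201 (S = 4 - 1*17205 = 4 - 17205 = -17201)
f = 21025 (f = 145² = 21025)
√(f - S) = √(21025 - 1*(-17201)) = √(21025 + 17201) = √38226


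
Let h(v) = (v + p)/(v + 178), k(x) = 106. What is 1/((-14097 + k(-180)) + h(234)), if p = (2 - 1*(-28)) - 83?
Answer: -412/5764111 ≈ -7.1477e-5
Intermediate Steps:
p = -53 (p = (2 + 28) - 83 = 30 - 83 = -53)
h(v) = (-53 + v)/(178 + v) (h(v) = (v - 53)/(v + 178) = (-53 + v)/(178 + v))
1/((-14097 + k(-180)) + h(234)) = 1/((-14097 + 106) + (-53 + 234)/(178 + 234)) = 1/(-13991 + 181/412) = 1/(-5764111/412) = -412/5764111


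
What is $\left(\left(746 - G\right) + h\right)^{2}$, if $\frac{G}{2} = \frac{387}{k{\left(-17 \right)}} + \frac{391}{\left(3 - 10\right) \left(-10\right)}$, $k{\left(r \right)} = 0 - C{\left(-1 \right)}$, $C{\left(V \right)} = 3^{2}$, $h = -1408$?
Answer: $\frac{422343601}{1225} \approx 3.4477 \cdot 10^{5}$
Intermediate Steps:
$C{\left(V \right)} = 9$
$k{\left(r \right)} = -9$ ($k{\left(r \right)} = 0 - 9 = -9$)
$G = - \frac{2619}{35}$ ($G = 2 \left(\frac{387}{-9} + \frac{391}{\left(3 - 10\right) \left(-10\right)}\right) = 2 \left(387 \left(- \frac{1}{9}\right) + \frac{391}{\left(-7\right) \left(-10\right)}\right) = 2 \left(-43 + \frac{391}{70}\right) = 2 \left(- \frac{2619}{70}\right) = - \frac{2619}{35} \approx -74.829$)
$\left(\left(746 - G\right) + h\right)^{2} = \left(\left(746 - - \frac{2619}{35}\right) - 1408\right)^{2} = \left(\left(746 + \frac{2619}{35}\right) - 1408\right)^{2} = \left(\frac{28729}{35} - 1408\right)^{2} = \left(- \frac{20551}{35}\right)^{2} = \frac{422343601}{1225}$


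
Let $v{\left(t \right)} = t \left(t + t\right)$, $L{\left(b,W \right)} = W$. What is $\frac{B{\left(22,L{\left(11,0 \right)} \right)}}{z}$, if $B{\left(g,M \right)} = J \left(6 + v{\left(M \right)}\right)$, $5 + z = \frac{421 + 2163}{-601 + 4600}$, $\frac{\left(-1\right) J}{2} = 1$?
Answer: $\frac{47988}{17411} \approx 2.7562$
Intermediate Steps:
$J = -2$ ($J = \left(-2\right) 1 = -2$)
$v{\left(t \right)} = 2 t^{2}$ ($v{\left(t \right)} = t 2 t = 2 t^{2}$)
$z = - \frac{17411}{3999}$ ($z = -5 + \frac{421 + 2163}{-601 + 4600} = -5 + \frac{2584}{3999} = - \frac{17411}{3999} \approx -4.3538$)
$B{\left(g,M \right)} = -12 - 4 M^{2}$ ($B{\left(g,M \right)} = - 2 \left(6 + 2 M^{2}\right) = -12 - 4 M^{2}$)
$\frac{B{\left(22,L{\left(11,0 \right)} \right)}}{z} = \frac{-12 - 4 \cdot 0^{2}}{- \frac{17411}{3999}} = \left(-12 - 0\right) \left(- \frac{3999}{17411}\right) = \left(-12 + 0\right) \left(- \frac{3999}{17411}\right) = \left(-12\right) \left(- \frac{3999}{17411}\right) = \frac{47988}{17411}$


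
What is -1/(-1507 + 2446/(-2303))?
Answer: 2303/3473067 ≈ 0.00066310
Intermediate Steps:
-1/(-1507 + 2446/(-2303)) = -1/(-1507 + 2446*(-1/2303)) = -1/(-1507 - 2446/2303) = -1/(-3473067/2303) = -1*(-2303/3473067) = 2303/3473067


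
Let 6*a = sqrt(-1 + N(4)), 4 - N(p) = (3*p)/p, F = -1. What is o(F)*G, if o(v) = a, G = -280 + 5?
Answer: 0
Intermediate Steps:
N(p) = 1 (N(p) = 4 - 3*p/p = 4 - 1*3 = 4 - 3 = 1)
a = 0 (a = sqrt(-1 + 1)/6 = sqrt(0)/6 = (1/6)*0 = 0)
G = -275
o(v) = 0
o(F)*G = 0*(-275) = 0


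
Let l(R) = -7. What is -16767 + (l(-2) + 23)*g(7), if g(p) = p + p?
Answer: -16543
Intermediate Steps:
g(p) = 2*p
-16767 + (l(-2) + 23)*g(7) = -16767 + (-7 + 23)*(2*7) = -16767 + 16*14 = -16767 + 224 = -16543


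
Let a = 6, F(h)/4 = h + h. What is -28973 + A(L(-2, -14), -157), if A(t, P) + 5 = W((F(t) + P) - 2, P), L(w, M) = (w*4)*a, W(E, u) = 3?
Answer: -28975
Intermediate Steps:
F(h) = 8*h (F(h) = 4*(h + h) = 4*(2*h) = 8*h)
L(w, M) = 24*w (L(w, M) = (w*4)*6 = (4*w)*6 = 24*w)
A(t, P) = -2 (A(t, P) = -5 + 3 = -2)
-28973 + A(L(-2, -14), -157) = -28973 - 2 = -28975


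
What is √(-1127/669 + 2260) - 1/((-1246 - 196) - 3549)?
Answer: 1/4991 + √1010733897/669 ≈ 47.522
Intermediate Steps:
√(-1127/669 + 2260) - 1/((-1246 - 196) - 3549) = √(-1127*1/669 + 2260) - 1/(-1442 - 3549) = √(-1127/669 + 2260) - 1/(-4991) = √(1510813/669) - 1*(-1/4991) = √1010733897/669 + 1/4991 = 1/4991 + √1010733897/669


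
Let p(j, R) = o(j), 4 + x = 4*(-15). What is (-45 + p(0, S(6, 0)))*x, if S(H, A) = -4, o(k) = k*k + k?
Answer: 2880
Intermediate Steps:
x = -64 (x = -4 + 4*(-15) = -4 - 60 = -64)
o(k) = k + k² (o(k) = k² + k = k + k²)
p(j, R) = j*(1 + j)
(-45 + p(0, S(6, 0)))*x = (-45 + 0*(1 + 0))*(-64) = (-45 + 0*1)*(-64) = (-45 + 0)*(-64) = -45*(-64) = 2880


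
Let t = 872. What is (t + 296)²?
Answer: 1364224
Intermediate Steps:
(t + 296)² = (872 + 296)² = 1168² = 1364224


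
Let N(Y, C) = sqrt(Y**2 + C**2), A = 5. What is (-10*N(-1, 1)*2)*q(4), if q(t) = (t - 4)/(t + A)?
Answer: 0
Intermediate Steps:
N(Y, C) = sqrt(C**2 + Y**2)
q(t) = (-4 + t)/(5 + t) (q(t) = (t - 4)/(t + 5) = (-4 + t)/(5 + t))
(-10*N(-1, 1)*2)*q(4) = (-10*sqrt(1**2 + (-1)**2)*2)*((-4 + 4)/(5 + 4)) = (-10*sqrt(1 + 1)*2)*(0/9) = (-10*sqrt(2)*2)*((1/9)*0) = -20*sqrt(2)*0 = 0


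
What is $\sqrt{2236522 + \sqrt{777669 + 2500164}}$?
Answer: $\sqrt{2236522 + \sqrt{3277833}} \approx 1496.1$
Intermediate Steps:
$\sqrt{2236522 + \sqrt{777669 + 2500164}} = \sqrt{2236522 + \sqrt{3277833}}$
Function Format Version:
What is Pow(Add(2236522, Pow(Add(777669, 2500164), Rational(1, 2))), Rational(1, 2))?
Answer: Pow(Add(2236522, Pow(3277833, Rational(1, 2))), Rational(1, 2)) ≈ 1496.1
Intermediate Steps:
Pow(Add(2236522, Pow(Add(777669, 2500164), Rational(1, 2))), Rational(1, 2)) = Pow(Add(2236522, Pow(3277833, Rational(1, 2))), Rational(1, 2))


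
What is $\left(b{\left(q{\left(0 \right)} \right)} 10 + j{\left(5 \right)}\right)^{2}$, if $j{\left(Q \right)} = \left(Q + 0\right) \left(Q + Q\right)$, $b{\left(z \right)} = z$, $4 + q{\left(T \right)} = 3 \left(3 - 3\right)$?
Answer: $100$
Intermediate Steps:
$q{\left(T \right)} = -4$ ($q{\left(T \right)} = -4 + 3 \left(3 - 3\right) = -4 + 3 \cdot 0 = -4 + 0 = -4$)
$j{\left(Q \right)} = 2 Q^{2}$ ($j{\left(Q \right)} = Q 2 Q = 2 Q^{2}$)
$\left(b{\left(q{\left(0 \right)} \right)} 10 + j{\left(5 \right)}\right)^{2} = \left(\left(-4\right) 10 + 2 \cdot 5^{2}\right)^{2} = \left(-40 + 2 \cdot 25\right)^{2} = \left(-40 + 50\right)^{2} = 10^{2} = 100$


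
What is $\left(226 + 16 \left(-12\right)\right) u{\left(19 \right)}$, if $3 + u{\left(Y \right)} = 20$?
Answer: $578$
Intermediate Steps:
$u{\left(Y \right)} = 17$ ($u{\left(Y \right)} = -3 + 20 = 17$)
$\left(226 + 16 \left(-12\right)\right) u{\left(19 \right)} = \left(226 + 16 \left(-12\right)\right) 17 = \left(226 - 192\right) 17 = 34 \cdot 17 = 578$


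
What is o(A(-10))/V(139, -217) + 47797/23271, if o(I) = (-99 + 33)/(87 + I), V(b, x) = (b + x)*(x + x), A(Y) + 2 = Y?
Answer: 6741681523/3282374550 ≈ 2.0539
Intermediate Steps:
A(Y) = -2 + Y
V(b, x) = 2*x*(b + x) (V(b, x) = (b + x)*(2*x) = 2*x*(b + x))
o(I) = -66/(87 + I)
o(A(-10))/V(139, -217) + 47797/23271 = (-66/(87 + (-2 - 10)))/((2*(-217)*(139 - 217))) + 47797/23271 = (-66/(87 - 12))/((2*(-217)*(-78))) + 47797*(1/23271) = -66/75/33852 + 47797/23271 = -66*1/75*(1/33852) + 47797/23271 = -22/25*1/33852 + 47797/23271 = -11/423150 + 47797/23271 = 6741681523/3282374550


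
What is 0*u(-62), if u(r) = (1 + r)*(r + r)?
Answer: 0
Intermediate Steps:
u(r) = 2*r*(1 + r) (u(r) = (1 + r)*(2*r) = 2*r*(1 + r))
0*u(-62) = 0*(2*(-62)*(1 - 62)) = 0*(2*(-62)*(-61)) = 0*7564 = 0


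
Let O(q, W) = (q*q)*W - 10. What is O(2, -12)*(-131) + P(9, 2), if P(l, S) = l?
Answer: 7607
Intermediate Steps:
O(q, W) = -10 + W*q² (O(q, W) = q²*W - 10 = W*q² - 10 = -10 + W*q²)
O(2, -12)*(-131) + P(9, 2) = (-10 - 12*2²)*(-131) + 9 = (-10 - 12*4)*(-131) + 9 = (-10 - 48)*(-131) + 9 = -58*(-131) + 9 = 7598 + 9 = 7607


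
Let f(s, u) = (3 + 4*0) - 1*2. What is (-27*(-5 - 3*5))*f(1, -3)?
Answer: 540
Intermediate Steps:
f(s, u) = 1 (f(s, u) = (3 + 0) - 2 = 3 - 2 = 1)
(-27*(-5 - 3*5))*f(1, -3) = -27*(-5 - 3*5)*1 = -27*(-5 - 15)*1 = -27*(-20)*1 = 540*1 = 540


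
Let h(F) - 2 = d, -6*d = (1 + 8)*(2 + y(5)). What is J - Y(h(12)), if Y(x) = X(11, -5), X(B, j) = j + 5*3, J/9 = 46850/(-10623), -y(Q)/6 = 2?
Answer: -175960/3541 ≈ -49.692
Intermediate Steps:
y(Q) = -12 (y(Q) = -6*2 = -12)
d = 15 (d = -(1 + 8)*(2 - 12)/6 = -3*(-10)/2 = -1/6*(-90) = 15)
J = -140550/3541 (J = 9*(46850/(-10623)) = 9*(46850*(-1/10623)) = 9*(-46850/10623) = -140550/3541 ≈ -39.692)
h(F) = 17 (h(F) = 2 + 15 = 17)
X(B, j) = 15 + j (X(B, j) = j + 15 = 15 + j)
Y(x) = 10 (Y(x) = 15 - 5 = 10)
J - Y(h(12)) = -140550/3541 - 1*10 = -140550/3541 - 10 = -175960/3541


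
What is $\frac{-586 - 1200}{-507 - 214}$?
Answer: $\frac{1786}{721} \approx 2.4771$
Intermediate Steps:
$\frac{-586 - 1200}{-507 - 214} = \frac{1}{-721} \left(-1786\right) = \left(- \frac{1}{721}\right) \left(-1786\right) = \frac{1786}{721}$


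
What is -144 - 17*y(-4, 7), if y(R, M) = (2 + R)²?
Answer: -212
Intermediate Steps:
-144 - 17*y(-4, 7) = -144 - 17*(2 - 4)² = -144 - 17*(-2)² = -144 - 17*4 = -144 - 68 = -212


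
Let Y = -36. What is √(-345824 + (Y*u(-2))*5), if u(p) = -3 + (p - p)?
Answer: 2*I*√86321 ≈ 587.61*I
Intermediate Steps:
u(p) = -3 (u(p) = -3 + 0 = -3)
√(-345824 + (Y*u(-2))*5) = √(-345824 - 36*(-3)*5) = √(-345824 + 108*5) = √(-345824 + 540) = √(-345284) = 2*I*√86321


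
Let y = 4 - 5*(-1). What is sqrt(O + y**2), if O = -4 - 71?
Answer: sqrt(6) ≈ 2.4495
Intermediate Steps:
O = -75
y = 9 (y = 4 + 5 = 9)
sqrt(O + y**2) = sqrt(-75 + 9**2) = sqrt(-75 + 81) = sqrt(6)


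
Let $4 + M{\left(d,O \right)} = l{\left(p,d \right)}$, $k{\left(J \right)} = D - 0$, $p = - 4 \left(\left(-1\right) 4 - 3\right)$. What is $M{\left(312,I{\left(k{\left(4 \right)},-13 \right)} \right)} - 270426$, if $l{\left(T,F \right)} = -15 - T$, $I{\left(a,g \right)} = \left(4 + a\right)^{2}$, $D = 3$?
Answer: $-270473$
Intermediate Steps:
$p = 28$ ($p = - 4 \left(-4 - 3\right) = \left(-4\right) \left(-7\right) = 28$)
$k{\left(J \right)} = 3$ ($k{\left(J \right)} = 3 - 0 = 3 + 0 = 3$)
$M{\left(d,O \right)} = -47$ ($M{\left(d,O \right)} = -4 - 43 = -47$)
$M{\left(312,I{\left(k{\left(4 \right)},-13 \right)} \right)} - 270426 = -47 - 270426 = -270473$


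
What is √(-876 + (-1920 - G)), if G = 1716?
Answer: 4*I*√282 ≈ 67.171*I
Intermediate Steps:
√(-876 + (-1920 - G)) = √(-876 + (-1920 - 1*1716)) = √(-876 + (-1920 - 1716)) = √(-876 - 3636) = √(-4512) = 4*I*√282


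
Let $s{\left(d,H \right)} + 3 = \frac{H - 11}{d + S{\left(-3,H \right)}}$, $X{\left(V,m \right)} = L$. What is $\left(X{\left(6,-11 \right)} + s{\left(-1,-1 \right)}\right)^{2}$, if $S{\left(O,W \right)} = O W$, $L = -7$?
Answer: $256$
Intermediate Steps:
$X{\left(V,m \right)} = -7$
$s{\left(d,H \right)} = -3 + \frac{-11 + H}{d - 3 H}$ ($s{\left(d,H \right)} = -3 + \frac{H - 11}{d - 3 H} = -3 + \frac{-11 + H}{d - 3 H}$)
$\left(X{\left(6,-11 \right)} + s{\left(-1,-1 \right)}\right)^{2} = \left(-7 + \frac{11 - -10 + 3 \left(-1\right)}{\left(-1\right) \left(-1\right) + 3 \left(-1\right)}\right)^{2} = \left(-7 + \frac{11 + 10 - 3}{1 - 3}\right)^{2} = \left(-7 + \frac{1}{-2} \cdot 18\right)^{2} = \left(-7 - 9\right)^{2} = \left(-16\right)^{2} = 256$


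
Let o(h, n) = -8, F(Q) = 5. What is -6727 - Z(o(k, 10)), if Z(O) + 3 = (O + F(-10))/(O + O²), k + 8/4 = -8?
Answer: -376541/56 ≈ -6723.9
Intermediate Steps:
k = -10 (k = -2 - 8 = -10)
Z(O) = -3 + (5 + O)/(O + O²) (Z(O) = -3 + (O + 5)/(O + O²) = -3 + (5 + O)/(O + O²))
-6727 - Z(o(k, 10)) = -6727 - (5 - 3*(-8)² - 2*(-8))/((-8)*(1 - 8)) = -6727 - (-1)*(5 - 3*64 + 16)/(8*(-7)) = -6727 - (-1)*(-1)*(5 - 192 + 16)/(8*7) = -6727 - (-1)*(-1)*(-171)/(8*7) = -6727 - 1*(-171/56) = -6727 + 171/56 = -376541/56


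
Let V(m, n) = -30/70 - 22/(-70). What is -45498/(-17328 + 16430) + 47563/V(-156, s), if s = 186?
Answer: -747361549/1796 ≈ -4.1613e+5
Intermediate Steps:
V(m, n) = -4/35 (V(m, n) = -30*1/70 - 22*(-1/70) = -3/7 + 11/35 = -4/35)
-45498/(-17328 + 16430) + 47563/V(-156, s) = -45498/(-17328 + 16430) + 47563/(-4/35) = -45498/(-898) + 47563*(-35/4) = -45498*(-1/898) - 1664705/4 = 22749/449 - 1664705/4 = -747361549/1796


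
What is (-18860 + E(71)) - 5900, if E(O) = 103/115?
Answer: -2847297/115 ≈ -24759.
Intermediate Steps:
E(O) = 103/115 (E(O) = 103*(1/115) = 103/115)
(-18860 + E(71)) - 5900 = (-18860 + 103/115) - 5900 = -2168797/115 - 5900 = -2847297/115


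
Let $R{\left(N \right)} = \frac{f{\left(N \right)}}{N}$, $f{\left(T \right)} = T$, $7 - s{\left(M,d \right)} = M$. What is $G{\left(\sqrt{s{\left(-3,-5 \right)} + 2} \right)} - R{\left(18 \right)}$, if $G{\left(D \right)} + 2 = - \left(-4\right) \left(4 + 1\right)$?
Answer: $17$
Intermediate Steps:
$s{\left(M,d \right)} = 7 - M$
$G{\left(D \right)} = 18$ ($G{\left(D \right)} = -2 - - 4 \left(4 + 1\right) = -2 - \left(-4\right) 5 = -2 - -20 = -2 + 20 = 18$)
$R{\left(N \right)} = 1$ ($R{\left(N \right)} = \frac{N}{N} = 1$)
$G{\left(\sqrt{s{\left(-3,-5 \right)} + 2} \right)} - R{\left(18 \right)} = 18 - 1 = 17$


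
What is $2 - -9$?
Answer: $11$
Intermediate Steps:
$2 - -9 = 2 + 9 = 11$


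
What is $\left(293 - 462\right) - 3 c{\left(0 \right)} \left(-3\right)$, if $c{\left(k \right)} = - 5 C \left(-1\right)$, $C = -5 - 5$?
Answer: $76050$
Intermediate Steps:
$C = -10$
$c{\left(k \right)} = -50$ ($c{\left(k \right)} = \left(-5\right) \left(-10\right) \left(-1\right) = 50 \left(-1\right) = -50$)
$\left(293 - 462\right) - 3 c{\left(0 \right)} \left(-3\right) = \left(293 - 462\right) \left(-3\right) \left(-50\right) \left(-3\right) = - 169 \cdot 150 \left(-3\right) = \left(-169\right) \left(-450\right) = 76050$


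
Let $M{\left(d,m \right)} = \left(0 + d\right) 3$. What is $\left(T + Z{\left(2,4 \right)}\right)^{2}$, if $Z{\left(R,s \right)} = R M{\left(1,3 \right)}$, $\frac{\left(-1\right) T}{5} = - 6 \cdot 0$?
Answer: $36$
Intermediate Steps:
$M{\left(d,m \right)} = 3 d$ ($M{\left(d,m \right)} = d 3 = 3 d$)
$T = 0$ ($T = - 5 \left(- 6 \cdot 0\right) = - 5 \left(\left(-1\right) 0\right) = \left(-5\right) 0 = 0$)
$Z{\left(R,s \right)} = 3 R$ ($Z{\left(R,s \right)} = R 3 \cdot 1 = R 3 = 3 R$)
$\left(T + Z{\left(2,4 \right)}\right)^{2} = \left(0 + 3 \cdot 2\right)^{2} = \left(0 + 6\right)^{2} = 6^{2} = 36$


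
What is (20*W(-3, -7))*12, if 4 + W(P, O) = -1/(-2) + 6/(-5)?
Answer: -1128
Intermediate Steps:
W(P, O) = -47/10 (W(P, O) = -4 + (-1/(-2) + 6/(-5)) = -4 + (-1*(-½) + 6*(-⅕)) = -4 + (½ - 6/5) = -4 - 7/10 = -47/10)
(20*W(-3, -7))*12 = (20*(-47/10))*12 = -94*12 = -1128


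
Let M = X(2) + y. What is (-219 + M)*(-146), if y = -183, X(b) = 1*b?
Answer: 58400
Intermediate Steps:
X(b) = b
M = -181 (M = 2 - 183 = -181)
(-219 + M)*(-146) = (-219 - 181)*(-146) = -400*(-146) = 58400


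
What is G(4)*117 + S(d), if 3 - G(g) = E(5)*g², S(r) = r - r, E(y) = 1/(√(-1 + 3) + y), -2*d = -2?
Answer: -1287/23 + 1872*√2/23 ≈ 59.148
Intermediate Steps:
d = 1 (d = -½*(-2) = 1)
E(y) = 1/(y + √2) (E(y) = 1/(√2 + y) = 1/(y + √2))
S(r) = 0
G(g) = 3 - g²/(5 + √2)
G(4)*117 + S(d) = (3 - 5/23*4² + (1/23)*√2*4²)*117 + 0 = (3 - 5/23*16 + (1/23)*√2*16)*117 + 0 = (3 - 80/23 + 16*√2/23)*117 + 0 = (-11/23 + 16*√2/23)*117 + 0 = (-1287/23 + 1872*√2/23) + 0 = -1287/23 + 1872*√2/23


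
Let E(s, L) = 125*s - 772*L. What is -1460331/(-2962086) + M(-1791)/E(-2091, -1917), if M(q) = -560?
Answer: 592608703853/1203148977738 ≈ 0.49255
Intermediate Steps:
E(s, L) = -772*L + 125*s
-1460331/(-2962086) + M(-1791)/E(-2091, -1917) = -1460331/(-2962086) - 560/(-772*(-1917) + 125*(-2091)) = -1460331*(-1/2962086) - 560/(1479924 - 261375) = 486777/987362 - 560/1218549 = 592608703853/1203148977738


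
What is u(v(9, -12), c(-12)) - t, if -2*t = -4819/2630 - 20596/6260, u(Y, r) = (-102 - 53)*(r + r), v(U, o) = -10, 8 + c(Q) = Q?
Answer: 10203339279/1646380 ≈ 6197.4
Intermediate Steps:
c(Q) = -8 + Q
u(Y, r) = -310*r
t = 4216721/1646380 (t = -(-4819/2630 - 20596/6260)/2 = -(-4819*1/2630 - 20596*1/6260)/2 = -(-4819/2630 - 5149/1565)/2 = -½*(-4216721/823190) = 4216721/1646380 ≈ 2.5612)
u(v(9, -12), c(-12)) - t = -310*(-8 - 12) - 1*4216721/1646380 = -310*(-20) - 4216721/1646380 = 6200 - 4216721/1646380 = 10203339279/1646380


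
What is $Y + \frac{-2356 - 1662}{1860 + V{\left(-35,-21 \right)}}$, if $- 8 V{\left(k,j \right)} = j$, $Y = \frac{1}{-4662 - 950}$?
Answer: $- \frac{180407029}{83624412} \approx -2.1573$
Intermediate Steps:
$Y = - \frac{1}{5612}$ ($Y = \frac{1}{-5612} = - \frac{1}{5612} \approx -0.00017819$)
$V{\left(k,j \right)} = - \frac{j}{8}$
$Y + \frac{-2356 - 1662}{1860 + V{\left(-35,-21 \right)}} = - \frac{1}{5612} + \frac{-2356 - 1662}{1860 - - \frac{21}{8}} = - \frac{1}{5612} - \frac{4018}{1860 + \frac{21}{8}} = - \frac{1}{5612} - \frac{4018}{\frac{14901}{8}} = - \frac{1}{5612} - \frac{32144}{14901} = - \frac{180407029}{83624412}$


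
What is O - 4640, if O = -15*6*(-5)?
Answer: -4190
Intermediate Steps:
O = 450 (O = -90*(-5) = 450)
O - 4640 = 450 - 4640 = -4190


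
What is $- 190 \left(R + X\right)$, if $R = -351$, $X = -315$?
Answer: $126540$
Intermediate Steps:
$- 190 \left(R + X\right) = - 190 \left(-351 - 315\right) = \left(-190\right) \left(-666\right) = 126540$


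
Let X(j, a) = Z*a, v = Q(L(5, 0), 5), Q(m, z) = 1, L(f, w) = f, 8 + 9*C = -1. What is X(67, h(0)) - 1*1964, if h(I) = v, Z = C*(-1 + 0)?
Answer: -1963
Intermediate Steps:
C = -1 (C = -8/9 + (⅑)*(-1) = -8/9 - ⅑ = -1)
v = 1
Z = 1 (Z = -(-1 + 0) = -1*(-1) = 1)
h(I) = 1
X(j, a) = a (X(j, a) = 1*a = a)
X(67, h(0)) - 1*1964 = 1 - 1*1964 = 1 - 1964 = -1963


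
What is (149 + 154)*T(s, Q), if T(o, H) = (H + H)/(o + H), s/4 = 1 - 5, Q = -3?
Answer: 1818/19 ≈ 95.684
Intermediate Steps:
s = -16 (s = 4*(1 - 5) = 4*(-4) = -16)
T(o, H) = 2*H/(H + o) (T(o, H) = (2*H)/(H + o) = 2*H/(H + o))
(149 + 154)*T(s, Q) = (149 + 154)*(2*(-3)/(-3 - 16)) = 303*(2*(-3)/(-19)) = 303*(2*(-3)*(-1/19)) = 303*(6/19) = 1818/19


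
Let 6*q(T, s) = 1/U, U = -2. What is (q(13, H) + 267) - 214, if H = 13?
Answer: 635/12 ≈ 52.917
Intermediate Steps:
q(T, s) = -1/12 (q(T, s) = (1/(-2))/6 = (1*(-1/2))/6 = (1/6)*(-1/2) = -1/12)
(q(13, H) + 267) - 214 = (-1/12 + 267) - 214 = 3203/12 - 214 = 635/12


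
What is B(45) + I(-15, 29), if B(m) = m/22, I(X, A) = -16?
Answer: -307/22 ≈ -13.955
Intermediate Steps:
B(m) = m/22 (B(m) = m*(1/22) = m/22)
B(45) + I(-15, 29) = (1/22)*45 - 16 = 45/22 - 16 = -307/22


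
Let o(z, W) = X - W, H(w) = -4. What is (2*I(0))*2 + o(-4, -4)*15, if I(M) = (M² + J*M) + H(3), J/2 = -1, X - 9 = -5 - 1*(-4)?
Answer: 164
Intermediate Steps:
X = 8 (X = 9 + (-5 - 1*(-4)) = 9 + (-5 + 4) = 9 - 1 = 8)
J = -2 (J = 2*(-1) = -2)
I(M) = -4 + M² - 2*M (I(M) = (M² - 2*M) - 4 = -4 + M² - 2*M)
o(z, W) = 8 - W
(2*I(0))*2 + o(-4, -4)*15 = (2*(-4 + 0² - 2*0))*2 + (8 - 1*(-4))*15 = (2*(-4 + 0 + 0))*2 + (8 + 4)*15 = (2*(-4))*2 + 12*15 = -8*2 + 180 = -16 + 180 = 164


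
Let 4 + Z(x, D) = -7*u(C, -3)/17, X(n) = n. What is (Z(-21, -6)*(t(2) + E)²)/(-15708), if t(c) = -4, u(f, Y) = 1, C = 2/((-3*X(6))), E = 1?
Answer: 225/89012 ≈ 0.0025277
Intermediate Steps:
C = -⅑ (C = 2/((-3*6)) = 2/(-18) = 2*(-1/18) = -⅑ ≈ -0.11111)
Z(x, D) = -75/17 (Z(x, D) = -4 - 7*1/17 = -4 - 7/17 = -75/17)
(Z(-21, -6)*(t(2) + E)²)/(-15708) = -75*(-4 + 1)²/17/(-15708) = -75/17*(-3)²*(-1/15708) = -75/17*9*(-1/15708) = -675/17*(-1/15708) = 225/89012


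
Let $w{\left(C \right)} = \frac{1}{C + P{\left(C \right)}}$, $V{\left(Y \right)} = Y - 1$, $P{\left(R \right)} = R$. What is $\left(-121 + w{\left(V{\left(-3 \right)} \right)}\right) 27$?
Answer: $- \frac{26163}{8} \approx -3270.4$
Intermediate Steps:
$V{\left(Y \right)} = -1 + Y$ ($V{\left(Y \right)} = Y - 1 = -1 + Y$)
$w{\left(C \right)} = \frac{1}{2 C}$ ($w{\left(C \right)} = \frac{1}{C + C} = \frac{1}{2 C}$)
$\left(-121 + w{\left(V{\left(-3 \right)} \right)}\right) 27 = \left(-121 + \frac{1}{2 \left(-1 - 3\right)}\right) 27 = \left(-121 + \frac{1}{2 \left(-4\right)}\right) 27 = \left(-121 + \frac{1}{2} \left(- \frac{1}{4}\right)\right) 27 = \left(-121 - \frac{1}{8}\right) 27 = \left(- \frac{969}{8}\right) 27 = - \frac{26163}{8}$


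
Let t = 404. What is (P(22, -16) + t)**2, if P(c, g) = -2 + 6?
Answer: 166464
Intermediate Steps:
P(c, g) = 4
(P(22, -16) + t)**2 = (4 + 404)**2 = 408**2 = 166464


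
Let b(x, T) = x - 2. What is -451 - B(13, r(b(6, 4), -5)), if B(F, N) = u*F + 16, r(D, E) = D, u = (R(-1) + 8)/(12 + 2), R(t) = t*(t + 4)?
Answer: -6603/14 ≈ -471.64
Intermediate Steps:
R(t) = t*(4 + t)
b(x, T) = -2 + x
u = 5/14 (u = (-(4 - 1) + 8)/(12 + 2) = (-1*3 + 8)/14 = (-3 + 8)*(1/14) = 5*(1/14) = 5/14 ≈ 0.35714)
B(F, N) = 16 + 5*F/14 (B(F, N) = 5*F/14 + 16 = 16 + 5*F/14)
-451 - B(13, r(b(6, 4), -5)) = -451 - (16 + (5/14)*13) = -451 - (16 + 65/14) = -451 - 1*289/14 = -451 - 289/14 = -6603/14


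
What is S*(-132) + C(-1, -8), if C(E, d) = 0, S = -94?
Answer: 12408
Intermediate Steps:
S*(-132) + C(-1, -8) = -94*(-132) + 0 = 12408 + 0 = 12408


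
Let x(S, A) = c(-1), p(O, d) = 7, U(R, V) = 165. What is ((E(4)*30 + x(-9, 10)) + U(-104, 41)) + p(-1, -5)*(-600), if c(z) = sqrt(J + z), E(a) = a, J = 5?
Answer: -3913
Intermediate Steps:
c(z) = sqrt(5 + z)
x(S, A) = 2 (x(S, A) = sqrt(5 - 1) = sqrt(4) = 2)
((E(4)*30 + x(-9, 10)) + U(-104, 41)) + p(-1, -5)*(-600) = ((4*30 + 2) + 165) + 7*(-600) = ((120 + 2) + 165) - 4200 = (122 + 165) - 4200 = 287 - 4200 = -3913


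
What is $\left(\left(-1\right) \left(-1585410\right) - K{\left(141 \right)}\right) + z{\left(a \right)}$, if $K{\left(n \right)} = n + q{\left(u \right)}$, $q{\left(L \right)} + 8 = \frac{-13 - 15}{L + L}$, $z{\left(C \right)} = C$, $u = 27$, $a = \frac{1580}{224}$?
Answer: $\frac{2396950273}{1512} \approx 1.5853 \cdot 10^{6}$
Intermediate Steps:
$a = \frac{395}{56}$ ($a = 1580 \cdot \frac{1}{224} = \frac{395}{56} \approx 7.0536$)
$q{\left(L \right)} = -8 - \frac{14}{L}$ ($q{\left(L \right)} = -8 + \frac{-13 - 15}{L + L} = -8 - \frac{28}{2 L} = -8 - 28 \frac{1}{2 L} = -8 - \frac{14}{L}$)
$K{\left(n \right)} = - \frac{230}{27} + n$ ($K{\left(n \right)} = n - \left(8 + \frac{14}{27}\right) = n - \frac{230}{27} = - \frac{230}{27} + n$)
$\left(\left(-1\right) \left(-1585410\right) - K{\left(141 \right)}\right) + z{\left(a \right)} = \left(\left(-1\right) \left(-1585410\right) - \left(- \frac{230}{27} + 141\right)\right) + \frac{395}{56} = \left(1585410 - \frac{3577}{27}\right) + \frac{395}{56} = \frac{42802493}{27} + \frac{395}{56} = \frac{2396950273}{1512}$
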